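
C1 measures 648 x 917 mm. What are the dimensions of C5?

C2: ⌊917/2⌋ × 648 = 458 × 648 mm
C3: ⌊648/2⌋ × 458 = 324 × 458 mm
C4: ⌊458/2⌋ × 324 = 229 × 324 mm
C5: ⌊324/2⌋ × 229 = 162 × 229 mm

162 × 229 mm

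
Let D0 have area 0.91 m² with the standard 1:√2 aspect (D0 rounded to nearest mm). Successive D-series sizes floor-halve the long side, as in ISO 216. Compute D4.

Let D0's short side be w mm. w · w√2 = 0.91 m² = 910,000 mm², so w ≈ 802.2 mm and w√2 ≈ 1134.4 mm → D0 = 802 × 1134 mm.
D1: ⌊1134/2⌋ × 802 = 567 × 802 mm
D2: ⌊802/2⌋ × 567 = 401 × 567 mm
D3: ⌊567/2⌋ × 401 = 283 × 401 mm
D4: ⌊401/2⌋ × 283 = 200 × 283 mm

200 × 283 mm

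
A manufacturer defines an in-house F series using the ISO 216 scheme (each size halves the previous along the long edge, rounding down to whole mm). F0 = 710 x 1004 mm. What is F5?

125 × 177 mm

F1: ⌊1004/2⌋ × 710 = 502 × 710 mm
F2: ⌊710/2⌋ × 502 = 355 × 502 mm
F3: ⌊502/2⌋ × 355 = 251 × 355 mm
F4: ⌊355/2⌋ × 251 = 177 × 251 mm
F5: ⌊251/2⌋ × 177 = 125 × 177 mm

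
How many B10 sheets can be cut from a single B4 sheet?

B4 = 250 × 353 mm; B10 = 31 × 44 mm.
Each halving step doubles the count; 6 steps from B4 to B10.
2^6 = 64.

64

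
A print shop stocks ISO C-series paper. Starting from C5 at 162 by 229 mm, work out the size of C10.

C6: ⌊229/2⌋ × 162 = 114 × 162 mm
C7: ⌊162/2⌋ × 114 = 81 × 114 mm
C8: ⌊114/2⌋ × 81 = 57 × 81 mm
C9: ⌊81/2⌋ × 57 = 40 × 57 mm
C10: ⌊57/2⌋ × 40 = 28 × 40 mm

28 × 40 mm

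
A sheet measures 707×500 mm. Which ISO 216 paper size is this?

B2 (500 × 707 mm)

Aspect ratio 707/500 ≈ 1.414 — close to the ISO √2 ≈ 1.414.
In the B-series (B0 = 1000 × 1414 mm): B2 = 500 × 707 mm.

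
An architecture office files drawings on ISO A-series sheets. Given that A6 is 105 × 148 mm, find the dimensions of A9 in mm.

37 × 52 mm

A7: ⌊148/2⌋ × 105 = 74 × 105 mm
A8: ⌊105/2⌋ × 74 = 52 × 74 mm
A9: ⌊74/2⌋ × 52 = 37 × 52 mm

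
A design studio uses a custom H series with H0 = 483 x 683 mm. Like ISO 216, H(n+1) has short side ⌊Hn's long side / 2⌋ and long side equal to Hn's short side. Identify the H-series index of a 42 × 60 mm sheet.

H0: 483 × 683 mm
H1: 341 × 483 mm
H2: 241 × 341 mm
H3: 170 × 241 mm
H4: 120 × 170 mm
H5: 85 × 120 mm
H6: 60 × 85 mm
H7: 42 × 60 mm
H8: 30 × 42 mm
→ matches H7.

H7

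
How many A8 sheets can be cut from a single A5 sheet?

Each ISO step halves the sheet: 1 × A5 → 2 × A6 → 4 × A7 → 8 × A8
From A5 to A8 is 3 halving steps: 2^3 = 8.

8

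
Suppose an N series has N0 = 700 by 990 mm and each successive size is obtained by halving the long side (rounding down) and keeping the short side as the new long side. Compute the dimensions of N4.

175 × 247 mm

N1: ⌊990/2⌋ × 700 = 495 × 700 mm
N2: ⌊700/2⌋ × 495 = 350 × 495 mm
N3: ⌊495/2⌋ × 350 = 247 × 350 mm
N4: ⌊350/2⌋ × 247 = 175 × 247 mm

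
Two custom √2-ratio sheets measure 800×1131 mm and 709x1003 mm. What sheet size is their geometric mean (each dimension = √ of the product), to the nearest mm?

Short side: √(800 · 709) = √567200 ≈ 753.1 → 753 mm
Long side: √(1131 · 1003) = √1134393 ≈ 1065.1 → 1065 mm

753 × 1065 mm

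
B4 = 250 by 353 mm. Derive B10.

31 × 44 mm

B5: ⌊353/2⌋ × 250 = 176 × 250 mm
B6: ⌊250/2⌋ × 176 = 125 × 176 mm
B7: ⌊176/2⌋ × 125 = 88 × 125 mm
B8: ⌊125/2⌋ × 88 = 62 × 88 mm
B9: ⌊88/2⌋ × 62 = 44 × 62 mm
B10: ⌊62/2⌋ × 44 = 31 × 44 mm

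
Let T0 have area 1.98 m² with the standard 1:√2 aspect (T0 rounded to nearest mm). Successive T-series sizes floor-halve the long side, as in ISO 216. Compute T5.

Let T0's short side be w mm. w · w√2 = 1.98 m² = 1,980,000 mm², so w ≈ 1183.2 mm and w√2 ≈ 1673.4 mm → T0 = 1183 × 1673 mm.
T1: ⌊1673/2⌋ × 1183 = 836 × 1183 mm
T2: ⌊1183/2⌋ × 836 = 591 × 836 mm
T3: ⌊836/2⌋ × 591 = 418 × 591 mm
T4: ⌊591/2⌋ × 418 = 295 × 418 mm
T5: ⌊418/2⌋ × 295 = 209 × 295 mm

209 × 295 mm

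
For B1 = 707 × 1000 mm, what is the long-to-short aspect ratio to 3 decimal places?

1.414

1000 / 707 = 1.414
Matches √2 ≈ 1.414 — the ISO 216 defining ratio.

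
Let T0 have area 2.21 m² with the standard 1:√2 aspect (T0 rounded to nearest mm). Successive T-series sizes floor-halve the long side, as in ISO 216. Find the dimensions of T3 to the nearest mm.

Let T0's short side be w mm. w · w√2 = 2.21 m² = 2,210,000 mm², so w ≈ 1250.1 mm and w√2 ≈ 1767.9 mm → T0 = 1250 × 1768 mm.
T1: ⌊1768/2⌋ × 1250 = 884 × 1250 mm
T2: ⌊1250/2⌋ × 884 = 625 × 884 mm
T3: ⌊884/2⌋ × 625 = 442 × 625 mm

442 × 625 mm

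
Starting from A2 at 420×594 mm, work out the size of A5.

148 × 210 mm

A3: ⌊594/2⌋ × 420 = 297 × 420 mm
A4: ⌊420/2⌋ × 297 = 210 × 297 mm
A5: ⌊297/2⌋ × 210 = 148 × 210 mm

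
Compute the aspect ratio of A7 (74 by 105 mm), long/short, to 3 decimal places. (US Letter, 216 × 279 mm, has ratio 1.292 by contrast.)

1.419

105 / 74 = 1.419
ISO 216 targets √2 ≈ 1.414; the +0.005 deviation is from mm rounding.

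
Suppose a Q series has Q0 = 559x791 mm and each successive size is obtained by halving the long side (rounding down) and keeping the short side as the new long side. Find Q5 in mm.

Q1: ⌊791/2⌋ × 559 = 395 × 559 mm
Q2: ⌊559/2⌋ × 395 = 279 × 395 mm
Q3: ⌊395/2⌋ × 279 = 197 × 279 mm
Q4: ⌊279/2⌋ × 197 = 139 × 197 mm
Q5: ⌊197/2⌋ × 139 = 98 × 139 mm

98 × 139 mm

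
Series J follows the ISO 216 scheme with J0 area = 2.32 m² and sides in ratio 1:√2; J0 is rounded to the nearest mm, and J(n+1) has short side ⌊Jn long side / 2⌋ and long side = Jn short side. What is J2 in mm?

Let J0's short side be w mm. w · w√2 = 2.32 m² = 2,320,000 mm², so w ≈ 1280.8 mm and w√2 ≈ 1811.3 mm → J0 = 1281 × 1811 mm.
J1: ⌊1811/2⌋ × 1281 = 905 × 1281 mm
J2: ⌊1281/2⌋ × 905 = 640 × 905 mm

640 × 905 mm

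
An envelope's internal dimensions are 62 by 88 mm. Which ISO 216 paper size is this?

Aspect ratio 88/62 ≈ 1.419 — close to the ISO √2 ≈ 1.414.
In the B-series (B0 = 1000 × 1414 mm): B8 = 62 × 88 mm.

B8 (62 × 88 mm)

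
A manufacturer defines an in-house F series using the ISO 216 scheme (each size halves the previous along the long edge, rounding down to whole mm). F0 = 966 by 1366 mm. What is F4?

241 × 341 mm

F1 = 683 × 966 mm (from F0 by 1 halving).
F2: ⌊966/2⌋ × 683 = 483 × 683 mm
F3: ⌊683/2⌋ × 483 = 341 × 483 mm
F4: ⌊483/2⌋ × 341 = 241 × 341 mm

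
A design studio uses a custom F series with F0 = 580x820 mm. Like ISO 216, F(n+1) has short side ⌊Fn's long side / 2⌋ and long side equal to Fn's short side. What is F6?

F1 = 410 × 580 mm (from F0 by 1 halving).
F2: ⌊580/2⌋ × 410 = 290 × 410 mm
F3: ⌊410/2⌋ × 290 = 205 × 290 mm
F4: ⌊290/2⌋ × 205 = 145 × 205 mm
F5: ⌊205/2⌋ × 145 = 102 × 145 mm
F6: ⌊145/2⌋ × 102 = 72 × 102 mm

72 × 102 mm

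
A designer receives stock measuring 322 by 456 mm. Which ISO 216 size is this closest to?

C3 (324 × 458 mm)

Aspect ratio 456/322 ≈ 1.416 — close to the ISO √2 ≈ 1.414.
In the C-series (envelope sizes, between A and B): C3 = 324 × 458 mm.
Off by 4 mm total — nearest standard size.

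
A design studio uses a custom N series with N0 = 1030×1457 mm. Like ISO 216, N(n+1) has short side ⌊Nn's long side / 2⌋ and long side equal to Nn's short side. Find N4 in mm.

257 × 364 mm

N1: ⌊1457/2⌋ × 1030 = 728 × 1030 mm
N2: ⌊1030/2⌋ × 728 = 515 × 728 mm
N3: ⌊728/2⌋ × 515 = 364 × 515 mm
N4: ⌊515/2⌋ × 364 = 257 × 364 mm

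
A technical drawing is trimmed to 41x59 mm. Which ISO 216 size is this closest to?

Aspect ratio 59/41 ≈ 1.439 (ISO target is √2 ≈ 1.414).
In the C-series (envelope sizes, between A and B): C9 = 40 × 57 mm.
Off by 3 mm total — nearest standard size.

C9 (40 × 57 mm)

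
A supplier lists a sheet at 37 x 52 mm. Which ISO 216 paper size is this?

Aspect ratio 52/37 ≈ 1.405 — close to the ISO √2 ≈ 1.414.
In the A-series (A0 area = 1 m²): A9 = 37 × 52 mm.

A9 (37 × 52 mm)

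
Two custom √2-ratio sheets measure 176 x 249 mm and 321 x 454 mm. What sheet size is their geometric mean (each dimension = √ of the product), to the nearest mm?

238 × 336 mm

Short side: √(176 · 321) = √56496 ≈ 237.7 → 238 mm
Long side: √(249 · 454) = √113046 ≈ 336.2 → 336 mm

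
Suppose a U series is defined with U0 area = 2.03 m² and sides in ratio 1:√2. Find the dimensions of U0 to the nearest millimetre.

1198 × 1694 mm

Let the short side be w mm. Then w · w√2 = 2.03 m² = 2,030,000 mm².
w² = 2,030,000/√2, so w ≈ 1198.1 mm; long side = w√2 ≈ 1694.4 mm.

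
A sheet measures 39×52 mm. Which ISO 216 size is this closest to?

Aspect ratio 52/39 ≈ 1.333 (ISO target is √2 ≈ 1.414).
In the A-series (A0 area = 1 m²): A9 = 37 × 52 mm.
Off by 2 mm total — nearest standard size.

A9 (37 × 52 mm)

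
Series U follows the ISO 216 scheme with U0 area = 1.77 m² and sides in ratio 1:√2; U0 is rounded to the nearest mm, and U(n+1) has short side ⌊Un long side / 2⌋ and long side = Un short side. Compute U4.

Let U0's short side be w mm. w · w√2 = 1.77 m² = 1,770,000 mm², so w ≈ 1118.7 mm and w√2 ≈ 1582.1 mm → U0 = 1119 × 1582 mm.
U1: ⌊1582/2⌋ × 1119 = 791 × 1119 mm
U2: ⌊1119/2⌋ × 791 = 559 × 791 mm
U3: ⌊791/2⌋ × 559 = 395 × 559 mm
U4: ⌊559/2⌋ × 395 = 279 × 395 mm

279 × 395 mm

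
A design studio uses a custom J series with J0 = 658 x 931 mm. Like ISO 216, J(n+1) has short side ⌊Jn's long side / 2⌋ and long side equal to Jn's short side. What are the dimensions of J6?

82 × 116 mm

J1: ⌊931/2⌋ × 658 = 465 × 658 mm
J2: ⌊658/2⌋ × 465 = 329 × 465 mm
J3: ⌊465/2⌋ × 329 = 232 × 329 mm
J4: ⌊329/2⌋ × 232 = 164 × 232 mm
J5: ⌊232/2⌋ × 164 = 116 × 164 mm
J6: ⌊164/2⌋ × 116 = 82 × 116 mm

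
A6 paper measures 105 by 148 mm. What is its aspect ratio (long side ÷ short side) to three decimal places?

1.410

148 / 105 = 1.410
ISO 216 targets √2 ≈ 1.414; the -0.005 deviation is from mm rounding.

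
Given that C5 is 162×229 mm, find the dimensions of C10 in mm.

28 × 40 mm

C6: ⌊229/2⌋ × 162 = 114 × 162 mm
C7: ⌊162/2⌋ × 114 = 81 × 114 mm
C8: ⌊114/2⌋ × 81 = 57 × 81 mm
C9: ⌊81/2⌋ × 57 = 40 × 57 mm
C10: ⌊57/2⌋ × 40 = 28 × 40 mm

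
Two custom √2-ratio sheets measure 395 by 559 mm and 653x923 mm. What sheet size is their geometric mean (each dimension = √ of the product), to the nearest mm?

508 × 718 mm

Short side: √(395 · 653) = √257935 ≈ 507.9 → 508 mm
Long side: √(559 · 923) = √515957 ≈ 718.3 → 718 mm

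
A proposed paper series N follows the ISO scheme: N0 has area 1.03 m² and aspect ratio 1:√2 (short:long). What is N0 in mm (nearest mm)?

Let the short side be w mm. Then w · w√2 = 1.03 m² = 1,030,000 mm².
w² = 1,030,000/√2, so w ≈ 853.4 mm; long side = w√2 ≈ 1206.9 mm.

853 × 1207 mm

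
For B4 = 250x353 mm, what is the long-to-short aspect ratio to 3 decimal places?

353 / 250 = 1.412
ISO 216 targets √2 ≈ 1.414; the -0.002 deviation is from mm rounding.

1.412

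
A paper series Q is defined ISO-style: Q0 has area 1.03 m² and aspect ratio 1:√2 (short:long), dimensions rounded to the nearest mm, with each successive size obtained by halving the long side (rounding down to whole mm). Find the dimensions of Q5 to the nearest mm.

150 × 213 mm

Let Q0's short side be w mm. w · w√2 = 1.03 m² = 1,030,000 mm², so w ≈ 853.4 mm and w√2 ≈ 1206.9 mm → Q0 = 853 × 1207 mm.
Q1: ⌊1207/2⌋ × 853 = 603 × 853 mm
Q2: ⌊853/2⌋ × 603 = 426 × 603 mm
Q3: ⌊603/2⌋ × 426 = 301 × 426 mm
Q4: ⌊426/2⌋ × 301 = 213 × 301 mm
Q5: ⌊301/2⌋ × 213 = 150 × 213 mm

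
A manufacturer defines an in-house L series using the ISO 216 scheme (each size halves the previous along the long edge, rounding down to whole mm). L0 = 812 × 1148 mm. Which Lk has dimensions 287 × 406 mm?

L0: 812 × 1148 mm
L1: 574 × 812 mm
L2: 406 × 574 mm
L3: 287 × 406 mm
L4: 203 × 287 mm
→ matches L3.

L3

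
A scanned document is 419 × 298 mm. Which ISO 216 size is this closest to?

A3 (297 × 420 mm)

Aspect ratio 419/298 ≈ 1.406 — close to the ISO √2 ≈ 1.414.
In the A-series (A0 area = 1 m²): A3 = 297 × 420 mm.
Off by 2 mm total — nearest standard size.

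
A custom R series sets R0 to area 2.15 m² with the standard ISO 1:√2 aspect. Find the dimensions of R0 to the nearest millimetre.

Let the short side be w mm. Then w · w√2 = 2.15 m² = 2,150,000 mm².
w² = 2,150,000/√2, so w ≈ 1233.0 mm; long side = w√2 ≈ 1743.7 mm.

1233 × 1744 mm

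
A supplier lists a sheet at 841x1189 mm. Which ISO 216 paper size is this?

A0 (841 × 1189 mm)

Aspect ratio 1189/841 ≈ 1.414 — close to the ISO √2 ≈ 1.414.
In the A-series (A0 area = 1 m²): A0 = 841 × 1189 mm.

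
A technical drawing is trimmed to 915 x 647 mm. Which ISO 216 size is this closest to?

Aspect ratio 915/647 ≈ 1.414 — close to the ISO √2 ≈ 1.414.
In the C-series (envelope sizes, between A and B): C1 = 648 × 917 mm.
Off by 3 mm total — nearest standard size.

C1 (648 × 917 mm)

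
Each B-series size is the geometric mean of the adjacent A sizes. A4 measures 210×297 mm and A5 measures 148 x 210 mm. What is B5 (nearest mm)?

176 × 250 mm

Short side: √(210 · 148) = √31080 ≈ 176.3 → 176 mm
Long side: √(297 · 210) = √62370 ≈ 249.7 → 250 mm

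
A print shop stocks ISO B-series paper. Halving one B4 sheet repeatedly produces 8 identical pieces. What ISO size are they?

8 = 2^3, so 3 halving steps.
B4 → B5 → … → B7 after 3 steps.

B7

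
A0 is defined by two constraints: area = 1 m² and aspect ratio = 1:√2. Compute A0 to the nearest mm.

841 × 1189 mm

Let the short side be w mm. Then the long side is w√2 and w · w√2 = 10⁶ mm².
w² = 10⁶/√2, so w = 1000 / 2^(1/4) ≈ 840.9 mm; long side = 1000 · 2^(1/4) ≈ 1189.2 mm.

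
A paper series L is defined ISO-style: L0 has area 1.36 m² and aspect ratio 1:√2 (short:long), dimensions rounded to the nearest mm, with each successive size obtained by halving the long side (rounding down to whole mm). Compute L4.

245 × 346 mm

Let L0's short side be w mm. w · w√2 = 1.36 m² = 1,360,000 mm², so w ≈ 980.6 mm and w√2 ≈ 1386.8 mm → L0 = 981 × 1387 mm.
L1: ⌊1387/2⌋ × 981 = 693 × 981 mm
L2: ⌊981/2⌋ × 693 = 490 × 693 mm
L3: ⌊693/2⌋ × 490 = 346 × 490 mm
L4: ⌊490/2⌋ × 346 = 245 × 346 mm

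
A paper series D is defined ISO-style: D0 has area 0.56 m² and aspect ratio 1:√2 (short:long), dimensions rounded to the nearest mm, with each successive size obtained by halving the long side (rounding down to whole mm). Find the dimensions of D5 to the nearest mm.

111 × 157 mm

Let D0's short side be w mm. w · w√2 = 0.56 m² = 560,000 mm², so w ≈ 629.3 mm and w√2 ≈ 889.9 mm → D0 = 629 × 890 mm.
D1: ⌊890/2⌋ × 629 = 445 × 629 mm
D2: ⌊629/2⌋ × 445 = 314 × 445 mm
D3: ⌊445/2⌋ × 314 = 222 × 314 mm
D4: ⌊314/2⌋ × 222 = 157 × 222 mm
D5: ⌊222/2⌋ × 157 = 111 × 157 mm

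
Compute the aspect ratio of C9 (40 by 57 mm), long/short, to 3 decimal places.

57 / 40 = 1.425
ISO 216 targets √2 ≈ 1.414; the +0.011 deviation is from mm rounding.

1.425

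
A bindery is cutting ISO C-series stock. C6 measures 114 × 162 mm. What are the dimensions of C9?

C7: ⌊162/2⌋ × 114 = 81 × 114 mm
C8: ⌊114/2⌋ × 81 = 57 × 81 mm
C9: ⌊81/2⌋ × 57 = 40 × 57 mm

40 × 57 mm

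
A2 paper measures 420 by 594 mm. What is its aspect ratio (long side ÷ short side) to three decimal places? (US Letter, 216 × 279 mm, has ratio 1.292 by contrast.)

1.414

594 / 420 = 1.414
Matches √2 ≈ 1.414 — the ISO 216 defining ratio.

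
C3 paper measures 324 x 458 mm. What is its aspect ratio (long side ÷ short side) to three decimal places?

1.414

458 / 324 = 1.414
Matches √2 ≈ 1.414 — the ISO 216 defining ratio.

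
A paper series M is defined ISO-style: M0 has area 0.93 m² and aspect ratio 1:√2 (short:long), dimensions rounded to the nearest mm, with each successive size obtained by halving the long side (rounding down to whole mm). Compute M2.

Let M0's short side be w mm. w · w√2 = 0.93 m² = 930,000 mm², so w ≈ 810.9 mm and w√2 ≈ 1146.8 mm → M0 = 811 × 1147 mm.
M1: ⌊1147/2⌋ × 811 = 573 × 811 mm
M2: ⌊811/2⌋ × 573 = 405 × 573 mm

405 × 573 mm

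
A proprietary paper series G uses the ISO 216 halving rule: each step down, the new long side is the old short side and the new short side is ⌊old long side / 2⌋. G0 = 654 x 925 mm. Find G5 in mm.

G1: ⌊925/2⌋ × 654 = 462 × 654 mm
G2: ⌊654/2⌋ × 462 = 327 × 462 mm
G3: ⌊462/2⌋ × 327 = 231 × 327 mm
G4: ⌊327/2⌋ × 231 = 163 × 231 mm
G5: ⌊231/2⌋ × 163 = 115 × 163 mm

115 × 163 mm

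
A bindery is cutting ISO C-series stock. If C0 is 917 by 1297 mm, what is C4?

C1: ⌊1297/2⌋ × 917 = 648 × 917 mm
C2: ⌊917/2⌋ × 648 = 458 × 648 mm
C3: ⌊648/2⌋ × 458 = 324 × 458 mm
C4: ⌊458/2⌋ × 324 = 229 × 324 mm

229 × 324 mm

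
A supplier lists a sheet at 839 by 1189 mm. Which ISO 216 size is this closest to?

A0 (841 × 1189 mm)

Aspect ratio 1189/839 ≈ 1.417 — close to the ISO √2 ≈ 1.414.
In the A-series (A0 area = 1 m²): A0 = 841 × 1189 mm.
Off by 2 mm total — nearest standard size.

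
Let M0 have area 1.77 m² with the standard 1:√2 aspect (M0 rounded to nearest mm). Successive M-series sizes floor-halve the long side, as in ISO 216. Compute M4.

Let M0's short side be w mm. w · w√2 = 1.77 m² = 1,770,000 mm², so w ≈ 1118.7 mm and w√2 ≈ 1582.1 mm → M0 = 1119 × 1582 mm.
M1: ⌊1582/2⌋ × 1119 = 791 × 1119 mm
M2: ⌊1119/2⌋ × 791 = 559 × 791 mm
M3: ⌊791/2⌋ × 559 = 395 × 559 mm
M4: ⌊559/2⌋ × 395 = 279 × 395 mm

279 × 395 mm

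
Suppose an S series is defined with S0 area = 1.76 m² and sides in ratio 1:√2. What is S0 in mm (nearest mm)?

1116 × 1578 mm

Let the short side be w mm. Then w · w√2 = 1.76 m² = 1,760,000 mm².
w² = 1,760,000/√2, so w ≈ 1115.6 mm; long side = w√2 ≈ 1577.7 mm.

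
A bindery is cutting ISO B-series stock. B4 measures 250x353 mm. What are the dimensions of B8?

62 × 88 mm

B5: ⌊353/2⌋ × 250 = 176 × 250 mm
B6: ⌊250/2⌋ × 176 = 125 × 176 mm
B7: ⌊176/2⌋ × 125 = 88 × 125 mm
B8: ⌊125/2⌋ × 88 = 62 × 88 mm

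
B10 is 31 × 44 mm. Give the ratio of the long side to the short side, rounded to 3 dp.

44 / 31 = 1.419
ISO 216 targets √2 ≈ 1.414; the +0.005 deviation is from mm rounding.

1.419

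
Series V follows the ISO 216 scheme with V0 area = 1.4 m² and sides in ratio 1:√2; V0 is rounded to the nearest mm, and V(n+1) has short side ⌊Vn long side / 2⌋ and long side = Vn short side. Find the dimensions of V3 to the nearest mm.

351 × 497 mm

Let V0's short side be w mm. w · w√2 = 1.4 m² = 1,400,000 mm², so w ≈ 995.0 mm and w√2 ≈ 1407.1 mm → V0 = 995 × 1407 mm.
V1: ⌊1407/2⌋ × 995 = 703 × 995 mm
V2: ⌊995/2⌋ × 703 = 497 × 703 mm
V3: ⌊703/2⌋ × 497 = 351 × 497 mm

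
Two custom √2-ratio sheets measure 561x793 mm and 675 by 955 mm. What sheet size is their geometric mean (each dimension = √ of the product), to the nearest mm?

615 × 870 mm

Short side: √(561 · 675) = √378675 ≈ 615.4 → 615 mm
Long side: √(793 · 955) = √757315 ≈ 870.2 → 870 mm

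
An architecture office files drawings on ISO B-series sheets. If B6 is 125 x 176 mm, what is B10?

31 × 44 mm

B7: ⌊176/2⌋ × 125 = 88 × 125 mm
B8: ⌊125/2⌋ × 88 = 62 × 88 mm
B9: ⌊88/2⌋ × 62 = 44 × 62 mm
B10: ⌊62/2⌋ × 44 = 31 × 44 mm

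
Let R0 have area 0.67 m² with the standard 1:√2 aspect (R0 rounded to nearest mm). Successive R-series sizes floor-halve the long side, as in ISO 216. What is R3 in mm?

243 × 344 mm

Let R0's short side be w mm. w · w√2 = 0.67 m² = 670,000 mm², so w ≈ 688.3 mm and w√2 ≈ 973.4 mm → R0 = 688 × 973 mm.
R1: ⌊973/2⌋ × 688 = 486 × 688 mm
R2: ⌊688/2⌋ × 486 = 344 × 486 mm
R3: ⌊486/2⌋ × 344 = 243 × 344 mm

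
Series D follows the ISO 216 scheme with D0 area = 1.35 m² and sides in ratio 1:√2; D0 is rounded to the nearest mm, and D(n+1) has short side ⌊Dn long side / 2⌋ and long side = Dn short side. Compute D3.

345 × 488 mm

Let D0's short side be w mm. w · w√2 = 1.35 m² = 1,350,000 mm², so w ≈ 977.0 mm and w√2 ≈ 1381.7 mm → D0 = 977 × 1382 mm.
D1: ⌊1382/2⌋ × 977 = 691 × 977 mm
D2: ⌊977/2⌋ × 691 = 488 × 691 mm
D3: ⌊691/2⌋ × 488 = 345 × 488 mm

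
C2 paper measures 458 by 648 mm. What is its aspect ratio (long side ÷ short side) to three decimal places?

648 / 458 = 1.415
Matches √2 ≈ 1.414 — the ISO 216 defining ratio.

1.415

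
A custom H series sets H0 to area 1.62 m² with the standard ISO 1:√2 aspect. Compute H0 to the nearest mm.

1070 × 1514 mm

Let the short side be w mm. Then w · w√2 = 1.62 m² = 1,620,000 mm².
w² = 1,620,000/√2, so w ≈ 1070.3 mm; long side = w√2 ≈ 1513.6 mm.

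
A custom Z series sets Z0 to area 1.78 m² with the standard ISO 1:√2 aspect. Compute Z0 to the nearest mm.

Let the short side be w mm. Then w · w√2 = 1.78 m² = 1,780,000 mm².
w² = 1,780,000/√2, so w ≈ 1121.9 mm; long side = w√2 ≈ 1586.6 mm.

1122 × 1587 mm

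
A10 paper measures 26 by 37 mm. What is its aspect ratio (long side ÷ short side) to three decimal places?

1.423

37 / 26 = 1.423
ISO 216 targets √2 ≈ 1.414; the +0.009 deviation is from mm rounding.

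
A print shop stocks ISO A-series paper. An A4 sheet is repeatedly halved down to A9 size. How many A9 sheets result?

32

Each ISO step halves the sheet: 1 × A4 → 2 × A5 → 4 × A6 → 8 × A7 → …
From A4 to A9 is 5 halving steps: 2^5 = 32.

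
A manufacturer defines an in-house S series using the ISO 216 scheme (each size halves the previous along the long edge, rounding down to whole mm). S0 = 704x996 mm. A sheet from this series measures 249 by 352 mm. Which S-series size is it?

S0: 704 × 996 mm
S1: 498 × 704 mm
S2: 352 × 498 mm
S3: 249 × 352 mm
S4: 176 × 249 mm
→ matches S3.

S3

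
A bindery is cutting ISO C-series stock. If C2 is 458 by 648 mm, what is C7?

C3: ⌊648/2⌋ × 458 = 324 × 458 mm
C4: ⌊458/2⌋ × 324 = 229 × 324 mm
C5: ⌊324/2⌋ × 229 = 162 × 229 mm
C6: ⌊229/2⌋ × 162 = 114 × 162 mm
C7: ⌊162/2⌋ × 114 = 81 × 114 mm

81 × 114 mm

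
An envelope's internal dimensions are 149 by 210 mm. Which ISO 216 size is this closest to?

A5 (148 × 210 mm)

Aspect ratio 210/149 ≈ 1.409 — close to the ISO √2 ≈ 1.414.
In the A-series (A0 area = 1 m²): A5 = 148 × 210 mm.
Off by 1 mm total — nearest standard size.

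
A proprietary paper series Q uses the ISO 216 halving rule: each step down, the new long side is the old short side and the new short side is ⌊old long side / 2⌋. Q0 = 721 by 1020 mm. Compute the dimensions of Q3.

Q1: ⌊1020/2⌋ × 721 = 510 × 721 mm
Q2: ⌊721/2⌋ × 510 = 360 × 510 mm
Q3: ⌊510/2⌋ × 360 = 255 × 360 mm

255 × 360 mm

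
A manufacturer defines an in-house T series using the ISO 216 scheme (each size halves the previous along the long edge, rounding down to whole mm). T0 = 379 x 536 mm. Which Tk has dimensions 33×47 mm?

T0: 379 × 536 mm
T1: 268 × 379 mm
T2: 189 × 268 mm
T3: 134 × 189 mm
T4: 94 × 134 mm
T5: 67 × 94 mm
T6: 47 × 67 mm
T7: 33 × 47 mm
T8: 23 × 33 mm
→ matches T7.

T7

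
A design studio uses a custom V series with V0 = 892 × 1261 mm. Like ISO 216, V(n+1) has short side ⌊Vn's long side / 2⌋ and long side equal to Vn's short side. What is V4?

V1: ⌊1261/2⌋ × 892 = 630 × 892 mm
V2: ⌊892/2⌋ × 630 = 446 × 630 mm
V3: ⌊630/2⌋ × 446 = 315 × 446 mm
V4: ⌊446/2⌋ × 315 = 223 × 315 mm

223 × 315 mm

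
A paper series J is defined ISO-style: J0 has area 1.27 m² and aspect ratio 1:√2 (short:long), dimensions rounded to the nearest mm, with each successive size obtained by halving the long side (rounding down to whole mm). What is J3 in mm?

335 × 474 mm

Let J0's short side be w mm. w · w√2 = 1.27 m² = 1,270,000 mm², so w ≈ 947.6 mm and w√2 ≈ 1340.2 mm → J0 = 948 × 1340 mm.
J1: ⌊1340/2⌋ × 948 = 670 × 948 mm
J2: ⌊948/2⌋ × 670 = 474 × 670 mm
J3: ⌊670/2⌋ × 474 = 335 × 474 mm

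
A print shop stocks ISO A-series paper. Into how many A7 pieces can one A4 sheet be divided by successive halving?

8

Each ISO step halves the sheet: 1 × A4 → 2 × A5 → 4 × A6 → 8 × A7
From A4 to A7 is 3 halving steps: 2^3 = 8.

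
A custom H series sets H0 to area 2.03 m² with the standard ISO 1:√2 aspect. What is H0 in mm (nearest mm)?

Let the short side be w mm. Then w · w√2 = 2.03 m² = 2,030,000 mm².
w² = 2,030,000/√2, so w ≈ 1198.1 mm; long side = w√2 ≈ 1694.4 mm.

1198 × 1694 mm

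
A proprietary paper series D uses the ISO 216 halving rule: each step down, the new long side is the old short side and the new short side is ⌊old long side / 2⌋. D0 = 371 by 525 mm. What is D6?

D1: ⌊525/2⌋ × 371 = 262 × 371 mm
D2: ⌊371/2⌋ × 262 = 185 × 262 mm
D3: ⌊262/2⌋ × 185 = 131 × 185 mm
D4: ⌊185/2⌋ × 131 = 92 × 131 mm
D5: ⌊131/2⌋ × 92 = 65 × 92 mm
D6: ⌊92/2⌋ × 65 = 46 × 65 mm

46 × 65 mm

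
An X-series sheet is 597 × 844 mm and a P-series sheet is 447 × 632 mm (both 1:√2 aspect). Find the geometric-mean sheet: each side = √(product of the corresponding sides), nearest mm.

517 × 730 mm

Short side: √(597 · 447) = √266859 ≈ 516.6 → 517 mm
Long side: √(844 · 632) = √533408 ≈ 730.3 → 730 mm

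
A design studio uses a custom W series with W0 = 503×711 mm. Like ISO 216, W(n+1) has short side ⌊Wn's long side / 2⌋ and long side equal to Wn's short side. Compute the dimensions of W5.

88 × 125 mm

W1: ⌊711/2⌋ × 503 = 355 × 503 mm
W2: ⌊503/2⌋ × 355 = 251 × 355 mm
W3: ⌊355/2⌋ × 251 = 177 × 251 mm
W4: ⌊251/2⌋ × 177 = 125 × 177 mm
W5: ⌊177/2⌋ × 125 = 88 × 125 mm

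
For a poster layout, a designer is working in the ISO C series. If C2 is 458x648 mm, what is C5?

C3: ⌊648/2⌋ × 458 = 324 × 458 mm
C4: ⌊458/2⌋ × 324 = 229 × 324 mm
C5: ⌊324/2⌋ × 229 = 162 × 229 mm

162 × 229 mm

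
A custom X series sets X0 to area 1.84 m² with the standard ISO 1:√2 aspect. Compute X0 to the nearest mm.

Let the short side be w mm. Then w · w√2 = 1.84 m² = 1,840,000 mm².
w² = 1,840,000/√2, so w ≈ 1140.6 mm; long side = w√2 ≈ 1613.1 mm.

1141 × 1613 mm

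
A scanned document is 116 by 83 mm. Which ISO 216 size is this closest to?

C7 (81 × 114 mm)

Aspect ratio 116/83 ≈ 1.398 (ISO target is √2 ≈ 1.414).
In the C-series (envelope sizes, between A and B): C7 = 81 × 114 mm.
Off by 4 mm total — nearest standard size.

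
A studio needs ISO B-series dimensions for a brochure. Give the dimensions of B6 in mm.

125 × 176 mm

B0 = 1000 × 1414 mm (B0 has a 1000 mm short side, aspect 1:√2).
B1: ⌊1414/2⌋ × 1000 = 707 × 1000 mm
B2: ⌊1000/2⌋ × 707 = 500 × 707 mm
B3: ⌊707/2⌋ × 500 = 353 × 500 mm
B4: ⌊500/2⌋ × 353 = 250 × 353 mm
B5: ⌊353/2⌋ × 250 = 176 × 250 mm
B6: ⌊250/2⌋ × 176 = 125 × 176 mm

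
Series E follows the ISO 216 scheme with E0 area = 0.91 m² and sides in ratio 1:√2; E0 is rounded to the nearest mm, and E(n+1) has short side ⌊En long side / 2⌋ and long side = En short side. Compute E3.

283 × 401 mm

Let E0's short side be w mm. w · w√2 = 0.91 m² = 910,000 mm², so w ≈ 802.2 mm and w√2 ≈ 1134.4 mm → E0 = 802 × 1134 mm.
E1: ⌊1134/2⌋ × 802 = 567 × 802 mm
E2: ⌊802/2⌋ × 567 = 401 × 567 mm
E3: ⌊567/2⌋ × 401 = 283 × 401 mm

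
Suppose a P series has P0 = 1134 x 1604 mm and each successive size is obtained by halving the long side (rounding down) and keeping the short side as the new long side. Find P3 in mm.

401 × 567 mm

P1: ⌊1604/2⌋ × 1134 = 802 × 1134 mm
P2: ⌊1134/2⌋ × 802 = 567 × 802 mm
P3: ⌊802/2⌋ × 567 = 401 × 567 mm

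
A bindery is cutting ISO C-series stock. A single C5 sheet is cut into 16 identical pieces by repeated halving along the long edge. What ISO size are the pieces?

C9

16 = 2^4, so 4 halving steps.
C5 → C6 → … → C9 after 4 steps.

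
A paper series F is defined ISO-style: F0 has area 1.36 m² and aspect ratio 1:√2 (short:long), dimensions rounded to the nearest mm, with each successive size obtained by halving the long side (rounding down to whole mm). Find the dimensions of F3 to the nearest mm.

346 × 490 mm

Let F0's short side be w mm. w · w√2 = 1.36 m² = 1,360,000 mm², so w ≈ 980.6 mm and w√2 ≈ 1386.8 mm → F0 = 981 × 1387 mm.
F1: ⌊1387/2⌋ × 981 = 693 × 981 mm
F2: ⌊981/2⌋ × 693 = 490 × 693 mm
F3: ⌊693/2⌋ × 490 = 346 × 490 mm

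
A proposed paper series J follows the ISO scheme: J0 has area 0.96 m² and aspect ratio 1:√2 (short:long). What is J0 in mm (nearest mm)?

Let the short side be w mm. Then w · w√2 = 0.96 m² = 960,000 mm².
w² = 960,000/√2, so w ≈ 823.9 mm; long side = w√2 ≈ 1165.2 mm.

824 × 1165 mm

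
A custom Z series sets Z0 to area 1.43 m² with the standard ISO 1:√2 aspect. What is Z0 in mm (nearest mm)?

Let the short side be w mm. Then w · w√2 = 1.43 m² = 1,430,000 mm².
w² = 1,430,000/√2, so w ≈ 1005.6 mm; long side = w√2 ≈ 1422.1 mm.

1006 × 1422 mm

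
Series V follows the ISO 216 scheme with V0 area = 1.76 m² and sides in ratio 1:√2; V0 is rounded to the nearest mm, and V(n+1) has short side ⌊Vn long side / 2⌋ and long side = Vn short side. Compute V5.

Let V0's short side be w mm. w · w√2 = 1.76 m² = 1,760,000 mm², so w ≈ 1115.6 mm and w√2 ≈ 1577.7 mm → V0 = 1116 × 1578 mm.
V1: ⌊1578/2⌋ × 1116 = 789 × 1116 mm
V2: ⌊1116/2⌋ × 789 = 558 × 789 mm
V3: ⌊789/2⌋ × 558 = 394 × 558 mm
V4: ⌊558/2⌋ × 394 = 279 × 394 mm
V5: ⌊394/2⌋ × 279 = 197 × 279 mm

197 × 279 mm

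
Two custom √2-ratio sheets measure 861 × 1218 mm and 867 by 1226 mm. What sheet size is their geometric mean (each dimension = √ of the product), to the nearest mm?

Short side: √(861 · 867) = √746487 ≈ 864.0 → 864 mm
Long side: √(1218 · 1226) = √1493268 ≈ 1222.0 → 1222 mm

864 × 1222 mm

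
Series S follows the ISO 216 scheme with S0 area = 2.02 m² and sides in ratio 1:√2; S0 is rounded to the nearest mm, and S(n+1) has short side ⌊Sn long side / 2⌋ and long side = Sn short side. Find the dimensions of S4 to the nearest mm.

298 × 422 mm

Let S0's short side be w mm. w · w√2 = 2.02 m² = 2,020,000 mm², so w ≈ 1195.1 mm and w√2 ≈ 1690.2 mm → S0 = 1195 × 1690 mm.
S1: ⌊1690/2⌋ × 1195 = 845 × 1195 mm
S2: ⌊1195/2⌋ × 845 = 597 × 845 mm
S3: ⌊845/2⌋ × 597 = 422 × 597 mm
S4: ⌊597/2⌋ × 422 = 298 × 422 mm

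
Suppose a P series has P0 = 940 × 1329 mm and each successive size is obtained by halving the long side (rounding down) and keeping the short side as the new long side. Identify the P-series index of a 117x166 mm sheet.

P6

P0: 940 × 1329 mm
P1: 664 × 940 mm
P2: 470 × 664 mm
P3: 332 × 470 mm
P4: 235 × 332 mm
P5: 166 × 235 mm
P6: 117 × 166 mm
P7: 83 × 117 mm
→ matches P6.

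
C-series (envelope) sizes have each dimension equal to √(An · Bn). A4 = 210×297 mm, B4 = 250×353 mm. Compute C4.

229 × 324 mm

Short side: √(210 · 250) = √52500 ≈ 229.1 → 229 mm
Long side: √(297 · 353) = √104841 ≈ 323.8 → 324 mm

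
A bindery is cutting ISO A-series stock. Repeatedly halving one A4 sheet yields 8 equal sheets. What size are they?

8 = 2^3, so 3 halving steps.
A4 → A5 → … → A7 after 3 steps.

A7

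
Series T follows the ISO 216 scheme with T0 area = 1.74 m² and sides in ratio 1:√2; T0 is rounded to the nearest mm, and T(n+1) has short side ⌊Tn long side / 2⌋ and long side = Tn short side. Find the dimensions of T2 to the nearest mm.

Let T0's short side be w mm. w · w√2 = 1.74 m² = 1,740,000 mm², so w ≈ 1109.2 mm and w√2 ≈ 1568.7 mm → T0 = 1109 × 1569 mm.
T1: ⌊1569/2⌋ × 1109 = 784 × 1109 mm
T2: ⌊1109/2⌋ × 784 = 554 × 784 mm

554 × 784 mm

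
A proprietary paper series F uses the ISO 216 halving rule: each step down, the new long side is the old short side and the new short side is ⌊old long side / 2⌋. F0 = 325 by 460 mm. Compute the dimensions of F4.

81 × 115 mm

F1: ⌊460/2⌋ × 325 = 230 × 325 mm
F2: ⌊325/2⌋ × 230 = 162 × 230 mm
F3: ⌊230/2⌋ × 162 = 115 × 162 mm
F4: ⌊162/2⌋ × 115 = 81 × 115 mm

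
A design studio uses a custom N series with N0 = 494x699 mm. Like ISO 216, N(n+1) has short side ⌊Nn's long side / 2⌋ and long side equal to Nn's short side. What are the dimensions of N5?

N1 = 349 × 494 mm (from N0 by 1 halving).
N2: ⌊494/2⌋ × 349 = 247 × 349 mm
N3: ⌊349/2⌋ × 247 = 174 × 247 mm
N4: ⌊247/2⌋ × 174 = 123 × 174 mm
N5: ⌊174/2⌋ × 123 = 87 × 123 mm

87 × 123 mm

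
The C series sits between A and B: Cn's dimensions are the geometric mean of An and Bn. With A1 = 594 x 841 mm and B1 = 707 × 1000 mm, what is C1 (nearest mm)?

648 × 917 mm

Short side: √(594 · 707) = √419958 ≈ 648.0 → 648 mm
Long side: √(841 · 1000) = √841000 ≈ 917.1 → 917 mm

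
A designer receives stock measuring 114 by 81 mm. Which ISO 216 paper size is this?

Aspect ratio 114/81 ≈ 1.407 — close to the ISO √2 ≈ 1.414.
In the C-series (envelope sizes, between A and B): C7 = 81 × 114 mm.

C7 (81 × 114 mm)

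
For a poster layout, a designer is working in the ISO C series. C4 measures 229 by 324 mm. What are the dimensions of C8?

57 × 81 mm

C5: ⌊324/2⌋ × 229 = 162 × 229 mm
C6: ⌊229/2⌋ × 162 = 114 × 162 mm
C7: ⌊162/2⌋ × 114 = 81 × 114 mm
C8: ⌊114/2⌋ × 81 = 57 × 81 mm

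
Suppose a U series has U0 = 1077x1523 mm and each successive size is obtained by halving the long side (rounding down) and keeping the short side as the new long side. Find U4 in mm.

U1: ⌊1523/2⌋ × 1077 = 761 × 1077 mm
U2: ⌊1077/2⌋ × 761 = 538 × 761 mm
U3: ⌊761/2⌋ × 538 = 380 × 538 mm
U4: ⌊538/2⌋ × 380 = 269 × 380 mm

269 × 380 mm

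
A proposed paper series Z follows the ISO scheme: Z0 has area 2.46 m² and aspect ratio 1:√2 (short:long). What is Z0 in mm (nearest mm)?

1319 × 1865 mm

Let the short side be w mm. Then w · w√2 = 2.46 m² = 2,460,000 mm².
w² = 2,460,000/√2, so w ≈ 1318.9 mm; long side = w√2 ≈ 1865.2 mm.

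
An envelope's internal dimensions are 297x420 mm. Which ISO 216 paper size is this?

Aspect ratio 420/297 ≈ 1.414 — close to the ISO √2 ≈ 1.414.
In the A-series (A0 area = 1 m²): A3 = 297 × 420 mm.

A3 (297 × 420 mm)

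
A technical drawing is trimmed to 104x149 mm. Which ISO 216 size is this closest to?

Aspect ratio 149/104 ≈ 1.433 (ISO target is √2 ≈ 1.414).
In the A-series (A0 area = 1 m²): A6 = 105 × 148 mm.
Off by 2 mm total — nearest standard size.

A6 (105 × 148 mm)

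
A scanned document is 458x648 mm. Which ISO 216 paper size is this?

C2 (458 × 648 mm)

Aspect ratio 648/458 ≈ 1.415 — close to the ISO √2 ≈ 1.414.
In the C-series (envelope sizes, between A and B): C2 = 458 × 648 mm.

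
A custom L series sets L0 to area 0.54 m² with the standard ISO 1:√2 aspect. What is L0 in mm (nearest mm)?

Let the short side be w mm. Then w · w√2 = 0.54 m² = 540,000 mm².
w² = 540,000/√2, so w ≈ 617.9 mm; long side = w√2 ≈ 873.9 mm.

618 × 874 mm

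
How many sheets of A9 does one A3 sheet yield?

Each ISO step halves the sheet: 1 × A3 → 2 × A4 → 4 × A5 → 8 × A6 → …
From A3 to A9 is 6 halving steps: 2^6 = 64.

64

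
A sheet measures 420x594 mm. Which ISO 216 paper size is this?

Aspect ratio 594/420 ≈ 1.414 — close to the ISO √2 ≈ 1.414.
In the A-series (A0 area = 1 m²): A2 = 420 × 594 mm.

A2 (420 × 594 mm)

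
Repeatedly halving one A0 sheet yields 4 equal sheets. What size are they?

A2

4 = 2^2, so 2 halving steps.
A0 → A1 → … → A2 after 2 steps.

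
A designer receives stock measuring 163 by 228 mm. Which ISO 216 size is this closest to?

Aspect ratio 228/163 ≈ 1.399 (ISO target is √2 ≈ 1.414).
In the C-series (envelope sizes, between A and B): C5 = 162 × 229 mm.
Off by 2 mm total — nearest standard size.

C5 (162 × 229 mm)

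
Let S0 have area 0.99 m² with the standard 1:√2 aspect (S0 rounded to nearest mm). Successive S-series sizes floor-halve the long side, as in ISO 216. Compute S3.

295 × 418 mm

Let S0's short side be w mm. w · w√2 = 0.99 m² = 990,000 mm², so w ≈ 836.7 mm and w√2 ≈ 1183.2 mm → S0 = 837 × 1183 mm.
S1: ⌊1183/2⌋ × 837 = 591 × 837 mm
S2: ⌊837/2⌋ × 591 = 418 × 591 mm
S3: ⌊591/2⌋ × 418 = 295 × 418 mm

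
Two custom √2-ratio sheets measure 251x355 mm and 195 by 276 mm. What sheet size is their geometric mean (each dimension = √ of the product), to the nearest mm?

221 × 313 mm

Short side: √(251 · 195) = √48945 ≈ 221.2 → 221 mm
Long side: √(355 · 276) = √97980 ≈ 313.0 → 313 mm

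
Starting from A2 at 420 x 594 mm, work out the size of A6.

105 × 148 mm

A3: ⌊594/2⌋ × 420 = 297 × 420 mm
A4: ⌊420/2⌋ × 297 = 210 × 297 mm
A5: ⌊297/2⌋ × 210 = 148 × 210 mm
A6: ⌊210/2⌋ × 148 = 105 × 148 mm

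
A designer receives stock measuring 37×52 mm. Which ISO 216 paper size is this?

Aspect ratio 52/37 ≈ 1.405 — close to the ISO √2 ≈ 1.414.
In the A-series (A0 area = 1 m²): A9 = 37 × 52 mm.

A9 (37 × 52 mm)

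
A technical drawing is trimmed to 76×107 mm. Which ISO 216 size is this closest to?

Aspect ratio 107/76 ≈ 1.408 — close to the ISO √2 ≈ 1.414.
In the A-series (A0 area = 1 m²): A7 = 74 × 105 mm.
Off by 4 mm total — nearest standard size.

A7 (74 × 105 mm)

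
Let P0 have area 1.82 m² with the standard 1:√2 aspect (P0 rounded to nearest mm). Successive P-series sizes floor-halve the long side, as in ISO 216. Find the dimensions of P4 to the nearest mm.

283 × 401 mm

Let P0's short side be w mm. w · w√2 = 1.82 m² = 1,820,000 mm², so w ≈ 1134.4 mm and w√2 ≈ 1604.3 mm → P0 = 1134 × 1604 mm.
P1: ⌊1604/2⌋ × 1134 = 802 × 1134 mm
P2: ⌊1134/2⌋ × 802 = 567 × 802 mm
P3: ⌊802/2⌋ × 567 = 401 × 567 mm
P4: ⌊567/2⌋ × 401 = 283 × 401 mm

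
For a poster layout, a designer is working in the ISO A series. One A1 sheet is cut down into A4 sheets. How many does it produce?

Each ISO step halves the sheet: 1 × A1 → 2 × A2 → 4 × A3 → 8 × A4
From A1 to A4 is 3 halving steps: 2^3 = 8.

8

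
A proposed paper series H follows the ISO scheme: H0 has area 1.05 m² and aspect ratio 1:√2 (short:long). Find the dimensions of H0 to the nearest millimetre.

862 × 1219 mm

Let the short side be w mm. Then w · w√2 = 1.05 m² = 1,050,000 mm².
w² = 1,050,000/√2, so w ≈ 861.7 mm; long side = w√2 ≈ 1218.6 mm.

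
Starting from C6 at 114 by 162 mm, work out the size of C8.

C7: ⌊162/2⌋ × 114 = 81 × 114 mm
C8: ⌊114/2⌋ × 81 = 57 × 81 mm

57 × 81 mm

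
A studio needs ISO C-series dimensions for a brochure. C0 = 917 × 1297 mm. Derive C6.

114 × 162 mm

C1: ⌊1297/2⌋ × 917 = 648 × 917 mm
C2: ⌊917/2⌋ × 648 = 458 × 648 mm
C3: ⌊648/2⌋ × 458 = 324 × 458 mm
C4: ⌊458/2⌋ × 324 = 229 × 324 mm
C5: ⌊324/2⌋ × 229 = 162 × 229 mm
C6: ⌊229/2⌋ × 162 = 114 × 162 mm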